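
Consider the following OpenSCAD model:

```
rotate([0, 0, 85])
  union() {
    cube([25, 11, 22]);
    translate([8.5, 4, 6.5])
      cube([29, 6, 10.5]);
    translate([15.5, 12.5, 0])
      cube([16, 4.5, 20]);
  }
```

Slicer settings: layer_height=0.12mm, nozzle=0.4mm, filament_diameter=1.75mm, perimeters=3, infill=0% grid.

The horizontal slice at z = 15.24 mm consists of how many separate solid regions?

2

At z = 15.24 mm: the cube is present — its section is the full 25×11 rectangle; the cube at (8.5, 4) is present — its section is the full 29×6 rectangle; the cube at (15.5, 12.5) is present — its section is the full 16×4.5 rectangle; Taking the union: the regions partially overlap (shared area 99.00 mm²), so overlapping operands fuse into one piece — 2 connected regions; (whole slice rotated 85° about Z — lengths, areas and connectivity unchanged). The result has 2 disconnected regions.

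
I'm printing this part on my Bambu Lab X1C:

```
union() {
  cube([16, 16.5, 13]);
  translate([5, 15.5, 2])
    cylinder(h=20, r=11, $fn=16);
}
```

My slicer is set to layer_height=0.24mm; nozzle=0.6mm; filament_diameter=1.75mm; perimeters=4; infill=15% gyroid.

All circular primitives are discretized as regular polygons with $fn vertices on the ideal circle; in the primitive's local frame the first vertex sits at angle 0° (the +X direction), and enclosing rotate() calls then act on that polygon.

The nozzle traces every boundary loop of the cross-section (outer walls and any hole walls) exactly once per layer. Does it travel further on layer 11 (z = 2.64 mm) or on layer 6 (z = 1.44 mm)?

Layer 11 (z = 2.64): the 16×16.5 cube contributes its full rectangle (perimeter 65.00 mm); the r=11 cylinder at (5, 15.5) gives a regular 16-gon of circumradius 11 (constant along its height) (perimeter = 2·16·11.000·sin(180°/16) = 68.67 mm); Taking the union: the regions partially overlap (shared area 160.88 mm²), so the edge portions inside another operand are dropped and the merged outline is re-measured after clipping — boundary = 83.81 mm. So its perimeter = 83.81 mm. Layer 6 (z = 1.44): the cube (footprint 16×16.5) is included at this height (perimeter 65.00 mm); the cylinder at (5, 15.5) is not intersected at this z (z outside [2, 22]); Combining (union): only the 16×16.5 cube is present, so the union is just that shape — boundary = 65.00 mm. So its perimeter = 65.00 mm. Layer 11 is larger (83.81 vs 65.00 mm).

layer 11 (z = 2.64 mm)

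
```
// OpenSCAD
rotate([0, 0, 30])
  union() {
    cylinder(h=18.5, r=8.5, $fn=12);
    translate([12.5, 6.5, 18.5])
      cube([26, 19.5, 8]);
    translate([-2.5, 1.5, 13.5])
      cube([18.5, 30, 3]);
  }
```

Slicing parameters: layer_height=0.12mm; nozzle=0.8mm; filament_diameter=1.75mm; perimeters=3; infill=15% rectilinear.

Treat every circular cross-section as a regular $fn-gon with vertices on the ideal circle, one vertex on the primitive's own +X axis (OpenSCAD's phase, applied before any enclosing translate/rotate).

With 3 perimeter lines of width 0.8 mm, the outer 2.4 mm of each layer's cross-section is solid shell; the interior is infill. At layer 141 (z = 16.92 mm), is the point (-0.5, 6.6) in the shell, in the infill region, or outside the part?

At z = 16.92 mm: the r=8.5 cylinder contributes a regular 12-gon of circumradius 8.5; the cube at (12.5, 6.5) is not intersected at this z (z outside [18.5, 26.5]); the cube at (-2.5, 1.5) does not reach this height (z outside [13.5, 16.5]); Merging all regions: only the r=8.5 cylinder is present, so the union is just that shape — 1 connected region; (whole slice rotated 30° about Z — lengths, areas and connectivity unchanged). Overall, the cross-section is a single solid region. Undo the 30° rotation: the query point maps to (2.867, 5.966) in the un-rotated model frame. The nearest boundary edge runs (4.25, 7.36)→(0.00, 8.50); distance from the point to it = 1.71 mm. The point is inside the cross-section, 1.71 mm from the nearest boundary — within the 2.4 mm shell band (3 × 0.8).

shell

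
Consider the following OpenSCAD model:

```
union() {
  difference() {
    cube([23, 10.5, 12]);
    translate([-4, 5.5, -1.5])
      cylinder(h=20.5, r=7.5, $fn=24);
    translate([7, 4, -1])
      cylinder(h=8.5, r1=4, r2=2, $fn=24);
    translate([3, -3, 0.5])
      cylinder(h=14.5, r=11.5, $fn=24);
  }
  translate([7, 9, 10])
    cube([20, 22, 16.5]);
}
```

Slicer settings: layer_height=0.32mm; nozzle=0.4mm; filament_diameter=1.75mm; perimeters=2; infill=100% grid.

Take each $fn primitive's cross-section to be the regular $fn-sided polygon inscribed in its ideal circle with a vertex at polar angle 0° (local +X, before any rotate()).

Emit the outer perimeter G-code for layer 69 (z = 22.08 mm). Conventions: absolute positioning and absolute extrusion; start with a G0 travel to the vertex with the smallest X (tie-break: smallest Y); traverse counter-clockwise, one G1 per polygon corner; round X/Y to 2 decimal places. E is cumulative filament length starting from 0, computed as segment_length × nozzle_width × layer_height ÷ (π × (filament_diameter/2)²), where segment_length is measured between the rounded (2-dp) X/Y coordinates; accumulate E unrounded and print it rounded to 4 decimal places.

At z = 22.08 mm: the cube is absent (z outside [0, 12]); the cylinder at (-4, 5.5) is absent (z outside [-1.5, 19]); the cone at (7, 4) is not intersected at this z (z outside [-1, 7.5]); the cylinder at (3, -3) is not intersected at this z (z outside [0.5, 15]); Subtracting the remaining from the first: the first operand is absent here, so nothing remains; the cube at (7, 9) (footprint 20×22) is included at this height; Merging all regions: only the 20×22 cube at (7, 9) is present, so the union is just that shape — 1 connected region. The outline is a single polygon with 4 vertices. Extrusion per mm of travel: 0.4 × 0.32 / (π × 0.875²) = 0.053216. Accumulating E over each segment gives final E = 4.4702.

G0 X7.00 Y9.00 Z22.08
G1 X27.00 Y9.00 E1.0643
G1 X27.00 Y31.00 E2.2351
G1 X7.00 Y31.00 E3.2994
G1 X7.00 Y9.00 E4.4702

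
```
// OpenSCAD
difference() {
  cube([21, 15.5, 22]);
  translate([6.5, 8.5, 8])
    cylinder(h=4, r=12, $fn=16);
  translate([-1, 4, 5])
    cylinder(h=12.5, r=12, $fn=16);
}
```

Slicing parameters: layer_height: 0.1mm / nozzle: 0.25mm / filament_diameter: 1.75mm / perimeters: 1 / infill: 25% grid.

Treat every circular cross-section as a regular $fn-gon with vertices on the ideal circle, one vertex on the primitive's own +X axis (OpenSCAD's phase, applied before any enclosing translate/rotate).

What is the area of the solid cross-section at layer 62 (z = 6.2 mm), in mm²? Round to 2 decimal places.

At z = 6.2 mm: the 21×15.5 cube contributes its full rectangle (area 325.50 mm²); the cylinder at (6.5, 8.5) is not intersected at this z (z outside [8, 12]); the r=12 cylinder at (-1, 4) gives a regular 16-gon of circumradius 12 (constant along its height) (area = (16/2)·12.000²·sin(360°/16) = 440.85 mm²); After the difference (first − rest): starting from the 21×15.5 cube (325.50 mm²), the r=12 cylinder at (-1, 4) partially overlaps it — only the 140.49 mm² overlap (of its 440.85 mm²) is removed, clipping the outline — area = 185.01 mm². Overall, the cross-section is a single solid region. Net area = 185.01 mm².

185.01 mm²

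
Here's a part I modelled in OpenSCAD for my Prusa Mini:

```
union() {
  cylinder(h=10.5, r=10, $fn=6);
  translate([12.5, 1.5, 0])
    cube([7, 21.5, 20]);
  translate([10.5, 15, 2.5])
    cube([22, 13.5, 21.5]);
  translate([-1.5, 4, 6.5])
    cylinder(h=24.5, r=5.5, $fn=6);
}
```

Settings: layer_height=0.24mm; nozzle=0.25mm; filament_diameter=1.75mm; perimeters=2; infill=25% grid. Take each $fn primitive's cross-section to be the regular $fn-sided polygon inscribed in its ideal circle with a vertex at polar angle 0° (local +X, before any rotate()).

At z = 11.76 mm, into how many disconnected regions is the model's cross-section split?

2

At z = 11.76 mm: the cylinder is absent (z outside [0, 10.5]); the cube at (12.5, 1.5) (footprint 7×21.5) is included at this height; the cube at (10.5, 15) (footprint 22×13.5) is included at this height; the cylinder at (-1.5, 4): section is a regular 6-gon, circumradius r=5.5; Taking the union: the regions partially overlap (shared area 56.00 mm²), so overlapping operands fuse into one piece — 2 connected regions. The result has 2 disconnected regions.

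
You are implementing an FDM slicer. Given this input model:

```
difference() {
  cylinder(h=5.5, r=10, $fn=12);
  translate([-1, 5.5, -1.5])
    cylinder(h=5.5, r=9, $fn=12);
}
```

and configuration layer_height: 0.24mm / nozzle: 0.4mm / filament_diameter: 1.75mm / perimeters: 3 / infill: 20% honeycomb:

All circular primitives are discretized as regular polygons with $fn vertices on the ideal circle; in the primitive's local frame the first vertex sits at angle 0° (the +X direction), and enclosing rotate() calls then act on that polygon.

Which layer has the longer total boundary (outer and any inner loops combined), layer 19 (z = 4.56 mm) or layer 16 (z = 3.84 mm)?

layer 16 (z = 3.84 mm)

Layer 19 (z = 4.56): the r=10 cylinder contributes a regular 12-gon of circumradius 10 (perimeter = 2·12·10.000·sin(180°/12) = 62.12 mm); the cylinder at (-1, 5.5) is absent (z outside [-1.5, 4]); Subtracting the remaining from the first: none of the subtracted shapes is present at this height, so the r=10 cylinder is unchanged — boundary = 62.12 mm. So its perimeter = 62.12 mm. Layer 16 (z = 3.84): the r=10 cylinder gives a regular 12-gon of circumradius 10 (constant along its height) (perimeter = 2·12·10.000·sin(180°/12) = 62.12 mm); the r=9 cylinder at (-1, 5.5) contributes a regular 12-gon of circumradius 9 (perimeter = 2·12·9.000·sin(180°/12) = 55.90 mm); Taking the first minus the rest: starting from the r=10 cylinder, the r=9 cylinder at (-1, 5.5) partially overlaps it — only the 167.65 mm² overlap (of its 243.00 mm²) is removed, clipping the outline — boundary = 65.43 mm. So its perimeter = 65.43 mm. Layer 16 is larger (65.43 vs 62.12 mm).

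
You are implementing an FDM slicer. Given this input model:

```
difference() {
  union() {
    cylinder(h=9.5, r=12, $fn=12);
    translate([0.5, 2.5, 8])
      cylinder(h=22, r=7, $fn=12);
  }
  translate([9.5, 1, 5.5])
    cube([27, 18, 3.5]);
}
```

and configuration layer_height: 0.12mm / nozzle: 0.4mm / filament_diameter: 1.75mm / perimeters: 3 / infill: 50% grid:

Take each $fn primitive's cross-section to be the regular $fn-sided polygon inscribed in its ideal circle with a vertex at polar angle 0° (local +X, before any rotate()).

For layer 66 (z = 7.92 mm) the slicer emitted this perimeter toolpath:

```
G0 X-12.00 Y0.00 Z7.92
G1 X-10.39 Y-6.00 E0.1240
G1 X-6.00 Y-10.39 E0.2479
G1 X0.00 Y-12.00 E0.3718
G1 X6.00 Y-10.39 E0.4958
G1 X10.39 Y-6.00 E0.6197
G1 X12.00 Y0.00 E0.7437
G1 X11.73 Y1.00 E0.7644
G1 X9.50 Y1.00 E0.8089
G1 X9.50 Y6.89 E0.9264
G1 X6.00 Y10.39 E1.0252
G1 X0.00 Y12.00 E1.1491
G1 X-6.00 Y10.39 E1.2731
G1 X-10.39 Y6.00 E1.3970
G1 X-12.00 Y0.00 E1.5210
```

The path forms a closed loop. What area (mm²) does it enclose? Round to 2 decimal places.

423.70 mm²

Apply the shoelace formula to the sequence of (X, Y) vertices; enclosed area = 423.70 mm².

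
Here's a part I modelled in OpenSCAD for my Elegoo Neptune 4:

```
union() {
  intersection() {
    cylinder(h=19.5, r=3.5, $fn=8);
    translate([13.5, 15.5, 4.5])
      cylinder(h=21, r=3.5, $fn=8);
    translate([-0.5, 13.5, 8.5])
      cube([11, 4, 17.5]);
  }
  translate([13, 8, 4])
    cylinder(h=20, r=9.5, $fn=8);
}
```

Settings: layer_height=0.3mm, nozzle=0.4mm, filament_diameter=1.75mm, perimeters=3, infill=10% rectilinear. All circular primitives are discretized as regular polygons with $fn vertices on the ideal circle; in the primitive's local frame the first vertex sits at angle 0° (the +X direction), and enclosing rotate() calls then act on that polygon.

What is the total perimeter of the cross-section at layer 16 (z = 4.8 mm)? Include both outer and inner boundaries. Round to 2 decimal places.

58.17 mm

At z = 4.8 mm: the r=3.5 cylinder contributes a regular 8-gon of circumradius 3.5 (perimeter = 2·8·3.500·sin(180°/8) = 21.43 mm); the r=3.5 cylinder at (13.5, 15.5) contributes a regular 8-gon of circumradius 3.5 (perimeter = 2·8·3.500·sin(180°/8) = 21.43 mm); the cube at (-0.5, 13.5) does not reach this height (z outside [8.5, 26]); Keeping only the common overlap: at least one operand is absent at this height, so nothing remains; the r=9.5 cylinder at (13, 8) gives a regular 8-gon of circumradius 9.5 (constant along its height) (perimeter = 2·8·9.500·sin(180°/8) = 58.17 mm); Taking the union: only the r=9.5 cylinder at (13, 8) is present, so the union is just that shape — boundary = 58.17 mm. Overall, the cross-section is a single solid region. Total boundary length (outer) = 58.17 mm.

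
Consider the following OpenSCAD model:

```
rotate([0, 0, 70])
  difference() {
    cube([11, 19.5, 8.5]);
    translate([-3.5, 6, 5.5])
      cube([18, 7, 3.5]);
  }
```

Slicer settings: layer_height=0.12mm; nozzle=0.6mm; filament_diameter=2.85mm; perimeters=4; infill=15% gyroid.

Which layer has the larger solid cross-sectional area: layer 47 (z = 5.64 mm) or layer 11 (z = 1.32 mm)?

layer 11 (z = 1.32 mm)

Layer 47 (z = 5.64): the cube is present — its section is the full 11×19.5 rectangle (area 214.50 mm²); the 18×7 cube at (-3.5, 6) contributes its full rectangle (area 126.00 mm²); After the difference (first − rest): starting from the 11×19.5 cube (214.50 mm²), the 18×7 cube at (-3.5, 6) partially overlaps it — only the 77.00 mm² overlap (of its 126.00 mm²) is removed, clipping the outline — area = 137.50 mm²; (whole slice rotated 70° about Z — lengths, areas and connectivity unchanged). So its area = 137.50 mm². Layer 11 (z = 1.32): the 11×19.5 cube contributes its full rectangle (area 214.50 mm²); the cube at (-3.5, 6) is not intersected at this z (z outside [5.5, 9]); After the difference (first − rest): none of the subtracted shapes is present at this height, so the 11×19.5 cube is unchanged — area = 214.50 mm²; (rotated 70° about Z; rotation is an isometry so areas/perimeters/island counts are preserved). So its area = 214.50 mm². Layer 11 is larger (214.50 vs 137.50 mm²).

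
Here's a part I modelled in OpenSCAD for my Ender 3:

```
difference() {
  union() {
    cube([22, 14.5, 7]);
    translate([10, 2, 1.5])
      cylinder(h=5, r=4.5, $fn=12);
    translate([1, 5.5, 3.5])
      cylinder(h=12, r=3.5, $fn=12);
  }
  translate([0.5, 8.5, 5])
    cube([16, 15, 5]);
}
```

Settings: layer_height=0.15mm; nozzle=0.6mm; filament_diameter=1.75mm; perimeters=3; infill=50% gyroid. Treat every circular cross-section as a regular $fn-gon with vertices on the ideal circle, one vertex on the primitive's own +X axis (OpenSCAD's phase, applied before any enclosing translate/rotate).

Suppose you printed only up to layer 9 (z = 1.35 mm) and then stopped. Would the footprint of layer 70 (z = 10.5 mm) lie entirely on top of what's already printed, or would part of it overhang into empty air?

part overhangs

Compare the two slices. At z = 1.35: the cube is present — its section is the full 22×14.5 rectangle (area 319.00 mm²); the cylinder at (10, 2) does not reach this height (z outside [1.5, 6.5]); the cylinder at (1, 5.5) does not reach this height (z outside [3.5, 15.5]); Combining (union): only the 22×14.5 cube is present, so the union is just that shape — area = 319.00 mm²; the cube at (0.5, 8.5) is absent (z outside [5, 10]); After the difference (first − rest): none of the subtracted shapes is present at this height, so the result so far is unchanged — area = 319.00 mm². At z = 10.5: the cube is absent (z outside [0, 7]); the cylinder at (10, 2) does not reach this height (z outside [1.5, 6.5]); the r=3.5 cylinder at (1, 5.5) contributes a regular 12-gon of circumradius 3.5 (area = (12/2)·3.500²·sin(360°/12) = 36.75 mm²); Combining (union): only the r=3.5 cylinder at (1, 5.5) is present, so the union is just that shape — area = 36.75 mm²; the cube at (0.5, 8.5) does not reach this height (z outside [5, 10]); Subtracting the remaining from the first: none of the subtracted shapes is present at this height, so that combined region is unchanged — area = 36.75 mm². Checking containment: at z = 10.5 the cross-section extends beyond the z = 1.35 cross-section by about 11.64 mm².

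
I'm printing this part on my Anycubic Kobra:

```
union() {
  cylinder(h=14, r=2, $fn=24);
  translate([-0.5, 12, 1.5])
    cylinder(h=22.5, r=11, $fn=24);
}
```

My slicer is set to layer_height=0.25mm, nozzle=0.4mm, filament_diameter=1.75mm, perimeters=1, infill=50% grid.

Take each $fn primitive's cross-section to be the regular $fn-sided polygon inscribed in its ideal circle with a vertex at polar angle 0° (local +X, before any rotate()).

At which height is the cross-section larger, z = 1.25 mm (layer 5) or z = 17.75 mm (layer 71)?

layer 71 (z = 17.75 mm)

Layer 5 (z = 1.25): the cylinder: section is a regular 24-gon, circumradius r=2 (area = (24/2)·2.000²·sin(360°/24) = 12.42 mm²); the cylinder at (-0.5, 12) is not intersected at this z (z outside [1.5, 24]); Merging all regions: only the r=2 cylinder is present, so the union is just that shape — area = 12.42 mm². So its area = 12.42 mm². Layer 71 (z = 17.75): the cylinder does not reach this height (z outside [0, 14]); the r=11 cylinder at (-0.5, 12) gives a regular 24-gon of circumradius 11 (constant along its height) (area = (24/2)·11.000²·sin(360°/24) = 375.81 mm²); Combining (union): only the r=11 cylinder at (-0.5, 12) is present, so the union is just that shape — area = 375.81 mm². So its area = 375.81 mm². Layer 71 is larger (375.81 vs 12.42 mm²).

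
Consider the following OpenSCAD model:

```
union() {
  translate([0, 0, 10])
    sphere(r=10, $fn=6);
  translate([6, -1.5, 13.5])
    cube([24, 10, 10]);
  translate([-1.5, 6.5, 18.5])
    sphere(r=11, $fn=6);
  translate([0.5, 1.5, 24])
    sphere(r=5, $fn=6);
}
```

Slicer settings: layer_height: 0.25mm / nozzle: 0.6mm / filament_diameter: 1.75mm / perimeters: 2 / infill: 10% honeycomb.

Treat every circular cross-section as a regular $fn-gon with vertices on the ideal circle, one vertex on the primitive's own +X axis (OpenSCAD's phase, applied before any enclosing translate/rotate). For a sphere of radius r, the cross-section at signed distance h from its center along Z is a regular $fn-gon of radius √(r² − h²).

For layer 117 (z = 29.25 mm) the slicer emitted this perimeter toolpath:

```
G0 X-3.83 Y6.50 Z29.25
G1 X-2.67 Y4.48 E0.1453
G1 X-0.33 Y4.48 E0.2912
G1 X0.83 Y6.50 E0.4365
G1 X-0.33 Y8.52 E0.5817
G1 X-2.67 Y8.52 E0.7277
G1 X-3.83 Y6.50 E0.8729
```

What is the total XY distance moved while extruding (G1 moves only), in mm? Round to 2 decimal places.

14.00 mm

Sum the Euclidean lengths of each G1 segment: total = 14.00 mm.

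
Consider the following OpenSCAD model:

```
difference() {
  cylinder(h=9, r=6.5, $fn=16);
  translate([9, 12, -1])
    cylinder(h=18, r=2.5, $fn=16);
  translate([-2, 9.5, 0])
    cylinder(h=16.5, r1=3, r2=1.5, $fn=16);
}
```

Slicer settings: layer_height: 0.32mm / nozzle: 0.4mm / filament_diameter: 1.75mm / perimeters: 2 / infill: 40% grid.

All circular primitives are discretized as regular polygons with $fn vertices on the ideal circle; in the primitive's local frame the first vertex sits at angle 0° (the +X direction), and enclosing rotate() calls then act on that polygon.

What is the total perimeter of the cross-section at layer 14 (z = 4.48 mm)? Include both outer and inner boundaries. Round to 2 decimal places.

At z = 4.48 mm: the r=6.5 cylinder gives a regular 16-gon of circumradius 6.5 (constant along its height) (perimeter = 2·16·6.500·sin(180°/16) = 40.58 mm); the r=2.5 cylinder at (9, 12) gives a regular 16-gon of circumradius 2.5 (constant along its height) (perimeter = 2·16·2.500·sin(180°/16) = 15.61 mm); the cone at (-2, 9.5) (r1=3→r2=1.5) has section circumradius 2.593 here — a regular 16-gon (perimeter = 2·16·2.593·sin(180°/16) = 16.19 mm); Subtracting the remaining from the first: starting from the r=6.5 cylinder, the r=2.5 cylinder at (9, 12) misses the remaining region (no effect); the cone at (-2, 9.5) misses the remaining region (no effect) — boundary = 40.58 mm. Overall, the cross-section is a single solid region. Total boundary length (outer) = 40.58 mm.

40.58 mm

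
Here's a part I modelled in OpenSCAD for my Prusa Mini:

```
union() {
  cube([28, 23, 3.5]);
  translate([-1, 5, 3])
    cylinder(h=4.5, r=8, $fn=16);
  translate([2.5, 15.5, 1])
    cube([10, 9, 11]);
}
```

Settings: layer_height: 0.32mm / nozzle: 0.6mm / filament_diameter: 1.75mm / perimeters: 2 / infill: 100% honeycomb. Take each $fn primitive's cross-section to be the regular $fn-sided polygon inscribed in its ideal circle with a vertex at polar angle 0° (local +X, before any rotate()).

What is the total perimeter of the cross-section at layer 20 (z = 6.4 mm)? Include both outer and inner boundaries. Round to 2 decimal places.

At z = 6.4 mm: the cube is not intersected at this z (z outside [0, 3.5]); the cylinder at (-1, 5): section is a regular 16-gon, circumradius r=8 (perimeter = 2·16·8.000·sin(180°/16) = 49.94 mm); the cube at (2.5, 15.5) is present — its section is the full 10×9 rectangle (perimeter 38.00 mm); Combining (union): the 2 present regions are separate (no shared area or edge), so areas and boundary lengths simply add and each stays a separate island — boundary = 87.94 mm. Overall, the cross-section has 2 separate islands. Total boundary length (outer) = 87.94 mm.

87.94 mm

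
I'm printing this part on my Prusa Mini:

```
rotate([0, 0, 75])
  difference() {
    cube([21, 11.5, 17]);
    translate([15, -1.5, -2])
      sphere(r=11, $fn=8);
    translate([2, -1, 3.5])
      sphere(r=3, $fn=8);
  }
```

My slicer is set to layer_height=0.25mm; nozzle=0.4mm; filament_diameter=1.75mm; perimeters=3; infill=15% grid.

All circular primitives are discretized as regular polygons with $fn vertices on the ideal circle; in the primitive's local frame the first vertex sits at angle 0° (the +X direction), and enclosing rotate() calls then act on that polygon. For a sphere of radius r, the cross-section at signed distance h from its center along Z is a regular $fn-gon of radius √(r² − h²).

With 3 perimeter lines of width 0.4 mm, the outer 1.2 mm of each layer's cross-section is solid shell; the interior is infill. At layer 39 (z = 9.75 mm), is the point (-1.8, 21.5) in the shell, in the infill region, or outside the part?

At z = 9.75 mm: the 21×11.5 cube contributes its full rectangle; the sphere at (15, -1.5) does not reach this height (|z−center|=11.750 > r=11); the sphere at (2, -1) is absent (|z−center|=6.250 > r=3); Subtracting the remaining from the first: none of the subtracted shapes is present at this height, so the 21×11.5 cube is unchanged — 1 connected region; (rotated 75° about Z; rotation is an isometry so areas/perimeters/island counts are preserved). Overall, the cross-section is a single solid region. Undo the 75° rotation: the query point maps to (20.302, 7.303) in the un-rotated model frame. The nearest boundary edge runs (21.00, 0.00)→(21.00, 11.50); distance from the point to it = 0.70 mm. The point is inside the cross-section, 0.70 mm from the nearest boundary — within the 1.2 mm shell band (3 × 0.4).

shell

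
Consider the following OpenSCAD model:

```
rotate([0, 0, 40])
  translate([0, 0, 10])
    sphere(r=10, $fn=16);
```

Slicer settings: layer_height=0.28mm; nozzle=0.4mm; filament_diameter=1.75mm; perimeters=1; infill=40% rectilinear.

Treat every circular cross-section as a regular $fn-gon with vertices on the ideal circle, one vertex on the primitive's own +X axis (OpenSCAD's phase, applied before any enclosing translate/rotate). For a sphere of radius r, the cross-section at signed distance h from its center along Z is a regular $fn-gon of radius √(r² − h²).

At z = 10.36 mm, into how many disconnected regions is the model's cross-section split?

At z = 10.36 mm: the sphere: section is a regular 16-gon, circumradius = √(r²−h²) = √(10²−0.36²) = 9.994; (whole slice rotated 40° about Z — lengths, areas and connectivity unchanged). The result has 1 disconnected region.

1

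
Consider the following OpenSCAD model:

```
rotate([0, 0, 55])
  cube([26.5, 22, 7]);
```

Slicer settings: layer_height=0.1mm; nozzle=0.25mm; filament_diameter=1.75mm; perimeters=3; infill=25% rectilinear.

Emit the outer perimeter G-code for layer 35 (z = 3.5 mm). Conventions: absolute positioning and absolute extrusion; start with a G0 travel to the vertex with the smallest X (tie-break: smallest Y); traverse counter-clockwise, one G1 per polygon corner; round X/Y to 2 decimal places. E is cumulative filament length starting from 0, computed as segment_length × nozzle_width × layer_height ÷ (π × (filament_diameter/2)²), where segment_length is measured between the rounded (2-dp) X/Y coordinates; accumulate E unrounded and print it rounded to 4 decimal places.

At z = 3.5 mm: the 26.5×22 cube contributes its full rectangle; (whole slice rotated 55° about Z — lengths, areas and connectivity unchanged). The outline is a single polygon with 4 vertices. Extrusion per mm of travel: 0.25 × 0.1 / (π × 0.875²) = 0.010394. Accumulating E over each segment gives final E = 1.0082.

G0 X-18.02 Y12.62 Z3.50
G1 X0.00 Y0.00 E0.2287
G1 X15.20 Y21.71 E0.5041
G1 X-2.82 Y34.33 E0.7328
G1 X-18.02 Y12.62 E1.0082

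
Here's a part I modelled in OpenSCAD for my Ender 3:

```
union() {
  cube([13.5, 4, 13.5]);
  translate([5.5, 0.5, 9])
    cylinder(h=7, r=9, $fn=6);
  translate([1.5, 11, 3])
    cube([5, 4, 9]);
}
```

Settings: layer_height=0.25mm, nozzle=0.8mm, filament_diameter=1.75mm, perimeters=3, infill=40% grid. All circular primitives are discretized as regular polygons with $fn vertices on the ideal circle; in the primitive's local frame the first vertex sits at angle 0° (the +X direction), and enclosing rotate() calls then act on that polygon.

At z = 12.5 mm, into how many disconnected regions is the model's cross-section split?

At z = 12.5 mm: the 13.5×4 cube contributes its full rectangle; the r=9 cylinder at (5.5, 0.5) gives a regular 6-gon of circumradius 9 (constant along its height); the cube at (1.5, 11) is not intersected at this z (z outside [3, 12]); Taking the union: the regions partially overlap (shared area 53.10 mm²), so overlapping operands fuse into one piece — 1 connected region. The result has 1 disconnected region.

1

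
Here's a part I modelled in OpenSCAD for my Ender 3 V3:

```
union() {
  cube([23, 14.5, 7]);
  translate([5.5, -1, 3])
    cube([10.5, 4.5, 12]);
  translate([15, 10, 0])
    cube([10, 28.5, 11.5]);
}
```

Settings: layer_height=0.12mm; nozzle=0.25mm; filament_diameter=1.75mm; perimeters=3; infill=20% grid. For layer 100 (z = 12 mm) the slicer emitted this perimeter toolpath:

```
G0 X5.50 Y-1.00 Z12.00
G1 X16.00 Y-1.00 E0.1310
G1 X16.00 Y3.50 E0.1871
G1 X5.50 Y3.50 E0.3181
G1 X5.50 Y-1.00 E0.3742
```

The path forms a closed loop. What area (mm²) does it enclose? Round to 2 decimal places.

47.25 mm²

Apply the shoelace formula to the sequence of (X, Y) vertices; enclosed area = 47.25 mm².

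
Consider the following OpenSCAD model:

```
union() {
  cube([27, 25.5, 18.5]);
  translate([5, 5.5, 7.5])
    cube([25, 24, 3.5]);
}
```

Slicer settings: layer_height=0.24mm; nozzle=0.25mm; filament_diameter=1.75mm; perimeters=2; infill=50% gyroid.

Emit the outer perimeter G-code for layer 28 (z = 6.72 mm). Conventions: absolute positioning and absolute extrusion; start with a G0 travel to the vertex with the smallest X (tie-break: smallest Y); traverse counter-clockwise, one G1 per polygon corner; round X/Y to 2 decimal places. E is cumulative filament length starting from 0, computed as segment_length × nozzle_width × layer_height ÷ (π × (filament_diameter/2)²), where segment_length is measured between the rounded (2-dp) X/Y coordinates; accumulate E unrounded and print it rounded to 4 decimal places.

G0 X0.00 Y0.00 Z6.72
G1 X27.00 Y0.00 E0.6735
G1 X27.00 Y25.50 E1.3096
G1 X0.00 Y25.50 E1.9831
G1 X0.00 Y0.00 E2.6192

At z = 6.72 mm: the 27×25.5 cube contributes its full rectangle; the cube at (5, 5.5) is not intersected at this z (z outside [7.5, 11]); Taking the union: only the 27×25.5 cube is present, so the union is just that shape — 1 connected region. The outline is a single polygon with 4 vertices. Extrusion per mm of travel: 0.25 × 0.24 / (π × 0.875²) = 0.024945. Accumulating E over each segment gives final E = 2.6192.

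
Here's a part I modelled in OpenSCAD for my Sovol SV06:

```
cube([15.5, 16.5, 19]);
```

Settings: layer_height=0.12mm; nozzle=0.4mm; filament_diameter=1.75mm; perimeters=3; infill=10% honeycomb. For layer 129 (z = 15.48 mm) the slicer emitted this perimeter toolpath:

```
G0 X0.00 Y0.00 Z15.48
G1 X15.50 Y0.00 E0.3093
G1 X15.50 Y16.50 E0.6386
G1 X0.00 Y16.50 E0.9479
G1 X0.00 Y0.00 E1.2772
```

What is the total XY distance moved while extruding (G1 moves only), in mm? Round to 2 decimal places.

Sum the Euclidean lengths of each G1 segment: total = 64.00 mm.

64.00 mm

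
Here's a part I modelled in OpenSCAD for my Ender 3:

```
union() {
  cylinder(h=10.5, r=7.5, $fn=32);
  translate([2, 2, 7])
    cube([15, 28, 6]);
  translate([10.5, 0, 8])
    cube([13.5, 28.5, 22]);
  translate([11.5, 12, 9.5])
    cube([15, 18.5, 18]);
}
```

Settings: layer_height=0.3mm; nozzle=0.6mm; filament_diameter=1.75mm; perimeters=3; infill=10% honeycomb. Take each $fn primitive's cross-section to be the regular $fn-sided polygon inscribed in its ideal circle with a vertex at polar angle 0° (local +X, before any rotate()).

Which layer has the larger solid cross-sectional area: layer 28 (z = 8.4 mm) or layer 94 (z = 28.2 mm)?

Layer 28 (z = 8.4): the cylinder: section is a regular 32-gon, circumradius r=7.5 (area = (32/2)·7.500²·sin(360°/32) = 175.58 mm²); the cube at (2, 2) (footprint 15×28) is included at this height (area 420.00 mm²); the cube at (10.5, 0) (footprint 13.5×28.5) is included at this height (area 384.75 mm²); the cube at (11.5, 12) is not intersected at this z (z outside [9.5, 27.5]); Combining (union): the regions partially overlap — summed areas 980.33 mm² minus the doubly-counted overlap 190.60 mm² gives 789.73 mm² — area = 789.73 mm². So its area = 789.73 mm². Layer 94 (z = 28.2): the cylinder is not intersected at this z (z outside [0, 10.5]); the cube at (2, 2) is not intersected at this z (z outside [7, 13]); the 13.5×28.5 cube at (10.5, 0) contributes its full rectangle (area 384.75 mm²); the cube at (11.5, 12) is not intersected at this z (z outside [9.5, 27.5]); Merging all regions: only the 13.5×28.5 cube at (10.5, 0) is present, so the union is just that shape — area = 384.75 mm². So its area = 384.75 mm². Layer 28 is larger (789.73 vs 384.75 mm²).

layer 28 (z = 8.4 mm)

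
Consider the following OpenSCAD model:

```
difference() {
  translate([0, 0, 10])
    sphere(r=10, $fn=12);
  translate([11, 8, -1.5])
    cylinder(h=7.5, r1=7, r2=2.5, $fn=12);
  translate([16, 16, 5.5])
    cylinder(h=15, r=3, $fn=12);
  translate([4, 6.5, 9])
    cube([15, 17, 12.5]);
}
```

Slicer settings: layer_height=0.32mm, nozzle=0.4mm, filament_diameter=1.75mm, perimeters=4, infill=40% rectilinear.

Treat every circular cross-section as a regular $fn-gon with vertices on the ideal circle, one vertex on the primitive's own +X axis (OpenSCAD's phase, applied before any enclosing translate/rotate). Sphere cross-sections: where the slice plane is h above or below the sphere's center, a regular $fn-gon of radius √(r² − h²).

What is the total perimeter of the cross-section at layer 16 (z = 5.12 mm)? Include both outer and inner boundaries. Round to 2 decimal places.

54.22 mm

At z = 5.12 mm: the r=10 sphere contributes a regular 12-gon of circumradius √(10²−4.88²) = 8.728 (perimeter = 2·12·8.728·sin(180°/12) = 54.22 mm); the cone at (11, 8): at t=0.883 of its height the radius interpolates to r₁+(r₂−r₁)t = 3.028, giving a regular 12-gon of that circumradius (perimeter = 2·12·3.028·sin(180°/12) = 18.81 mm); the cylinder at (16, 16) is absent (z outside [5.5, 20.5]); the cube at (4, 6.5) is absent (z outside [9, 21.5]); Subtracting the remaining from the first: starting from the r=10 sphere, the cone at (11, 8) misses the remaining region (no effect) — boundary = 54.22 mm. Overall, the cross-section is a single solid region. Total boundary length (outer) = 54.22 mm.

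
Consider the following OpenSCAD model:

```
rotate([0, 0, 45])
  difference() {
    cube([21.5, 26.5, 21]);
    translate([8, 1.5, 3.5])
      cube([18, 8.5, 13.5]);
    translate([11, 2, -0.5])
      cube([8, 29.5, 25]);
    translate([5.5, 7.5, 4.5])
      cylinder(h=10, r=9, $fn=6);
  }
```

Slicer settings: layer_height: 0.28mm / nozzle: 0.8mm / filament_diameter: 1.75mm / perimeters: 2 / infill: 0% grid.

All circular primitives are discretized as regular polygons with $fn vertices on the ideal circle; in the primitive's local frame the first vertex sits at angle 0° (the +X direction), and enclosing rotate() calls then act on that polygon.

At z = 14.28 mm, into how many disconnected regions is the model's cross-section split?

At z = 14.28 mm: the cube is present — its section is the full 21.5×26.5 rectangle; the 18×8.5 cube at (8, 1.5) contributes its full rectangle; the cube at (11, 2) (footprint 8×29.5) is included at this height; the r=9 cylinder at (5.5, 7.5) gives a regular 6-gon of circumradius 9 (constant along its height); Taking the first minus the rest: starting from the 21.5×26.5 cube, the 18×8.5 cube at (8, 1.5) partially overlaps it — only the 114.75 mm² overlap (of its 153.00 mm²) is removed, clipping the outline; the 8×29.5 cube at (11, 2) partially overlaps it — only the 132.00 mm² overlap (of its 236.00 mm²) is removed, clipping the outline; the r=9 cylinder at (5.5, 7.5) partially overlaps it — only the 139.81 mm² overlap (of its 210.44 mm²) is removed, clipping the outline — 4 connected regions; (rotated 45° about Z; rotation is an isometry so areas/perimeters/island counts are preserved). The result has 4 disconnected regions.

4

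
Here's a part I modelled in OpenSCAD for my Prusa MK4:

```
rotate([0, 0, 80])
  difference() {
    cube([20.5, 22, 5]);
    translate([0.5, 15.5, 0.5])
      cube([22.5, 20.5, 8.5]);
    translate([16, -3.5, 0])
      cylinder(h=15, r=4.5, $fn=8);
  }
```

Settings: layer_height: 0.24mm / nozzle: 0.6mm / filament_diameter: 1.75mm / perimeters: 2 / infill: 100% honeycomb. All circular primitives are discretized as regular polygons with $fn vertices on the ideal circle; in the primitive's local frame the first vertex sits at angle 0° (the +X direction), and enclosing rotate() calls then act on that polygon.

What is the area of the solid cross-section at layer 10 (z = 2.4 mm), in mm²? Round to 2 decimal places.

At z = 2.4 mm: the cube is present — its section is the full 20.5×22 rectangle (area 451.00 mm²); the 22.5×20.5 cube at (0.5, 15.5) contributes its full rectangle (area 461.25 mm²); the r=4.5 cylinder at (16, -3.5) gives a regular 8-gon of circumradius 4.5 (constant along its height) (area = (8/2)·4.500²·sin(360°/8) = 57.28 mm²); After the difference (first − rest): starting from the 20.5×22 cube (451.00 mm²), the 22.5×20.5 cube at (0.5, 15.5) partially overlaps it — only the 130.00 mm² overlap (of its 461.25 mm²) is removed, clipping the outline; the r=4.5 cylinder at (16, -3.5) partially overlaps it — only the 2.41 mm² overlap (of its 57.28 mm²) is removed, clipping the outline — area = 318.59 mm²; (rotated 80° about Z; rotation is an isometry so areas/perimeters/island counts are preserved). Overall, the cross-section is a single solid region. Net area = 318.59 mm².

318.59 mm²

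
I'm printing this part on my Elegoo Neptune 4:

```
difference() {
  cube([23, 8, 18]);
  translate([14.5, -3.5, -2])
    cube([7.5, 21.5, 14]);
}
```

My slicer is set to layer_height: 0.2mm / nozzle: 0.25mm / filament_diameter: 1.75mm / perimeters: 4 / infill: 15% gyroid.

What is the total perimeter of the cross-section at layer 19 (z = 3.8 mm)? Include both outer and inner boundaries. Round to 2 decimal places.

63.00 mm

At z = 3.8 mm: the cube (footprint 23×8) is included at this height (perimeter 62.00 mm); the cube at (14.5, -3.5) is present — its section is the full 7.5×21.5 rectangle (perimeter 58.00 mm); After the difference (first − rest): starting from the 23×8 cube, the 7.5×21.5 cube at (14.5, -3.5) partially overlaps it — only the 60.00 mm² overlap (of its 161.25 mm²) is removed, clipping the outline — boundary = 63.00 mm. Overall, the cross-section has 2 separate islands. Total boundary length (outer) = 63.00 mm.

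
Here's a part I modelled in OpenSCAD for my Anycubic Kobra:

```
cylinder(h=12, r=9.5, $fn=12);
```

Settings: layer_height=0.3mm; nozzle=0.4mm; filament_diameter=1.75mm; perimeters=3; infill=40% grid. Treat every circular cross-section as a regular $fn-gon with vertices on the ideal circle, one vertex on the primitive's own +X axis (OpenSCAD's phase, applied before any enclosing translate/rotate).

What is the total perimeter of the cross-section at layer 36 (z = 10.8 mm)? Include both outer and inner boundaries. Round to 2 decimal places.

59.01 mm

At z = 10.8 mm: the cylinder: section is a regular 12-gon, circumradius r=9.5 (perimeter = 2·12·9.500·sin(180°/12) = 59.01 mm). Overall, the cross-section is a single solid region. Total boundary length (outer) = 59.01 mm.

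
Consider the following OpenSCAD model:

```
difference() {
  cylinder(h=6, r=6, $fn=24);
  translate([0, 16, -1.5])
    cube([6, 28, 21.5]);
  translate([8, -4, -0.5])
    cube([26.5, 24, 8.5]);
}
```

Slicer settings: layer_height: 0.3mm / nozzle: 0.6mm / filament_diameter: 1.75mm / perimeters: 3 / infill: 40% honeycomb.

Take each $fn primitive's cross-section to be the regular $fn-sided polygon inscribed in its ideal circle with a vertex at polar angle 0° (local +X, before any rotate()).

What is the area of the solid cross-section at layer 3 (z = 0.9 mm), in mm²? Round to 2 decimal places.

At z = 0.9 mm: the r=6 cylinder contributes a regular 24-gon of circumradius 6 (area = (24/2)·6.000²·sin(360°/24) = 111.81 mm²); the 6×28 cube at (0, 16) contributes its full rectangle (area 168.00 mm²); the cube at (8, -4) (footprint 26.5×24) is included at this height (area 636.00 mm²); After the difference (first − rest): starting from the r=6 cylinder (111.81 mm²), the 6×28 cube at (0, 16) misses the remaining region (no effect); the 26.5×24 cube at (8, -4) misses the remaining region (no effect) — area = 111.81 mm². Overall, the cross-section is a single solid region. Net area = 111.81 mm².

111.81 mm²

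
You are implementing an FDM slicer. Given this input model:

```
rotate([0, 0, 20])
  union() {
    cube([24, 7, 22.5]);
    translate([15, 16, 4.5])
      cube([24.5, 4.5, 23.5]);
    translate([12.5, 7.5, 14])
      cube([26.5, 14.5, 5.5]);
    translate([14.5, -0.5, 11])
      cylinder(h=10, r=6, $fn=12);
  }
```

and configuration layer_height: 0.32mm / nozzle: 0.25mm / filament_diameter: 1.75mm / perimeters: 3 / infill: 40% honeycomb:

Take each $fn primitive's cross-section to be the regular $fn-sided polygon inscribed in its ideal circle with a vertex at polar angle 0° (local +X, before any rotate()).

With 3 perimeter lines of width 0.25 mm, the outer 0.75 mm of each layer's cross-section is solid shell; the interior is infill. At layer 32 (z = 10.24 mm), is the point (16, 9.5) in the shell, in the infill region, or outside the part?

At z = 10.24 mm: the cube is present — its section is the full 24×7 rectangle; the 24.5×4.5 cube at (15, 16) contributes its full rectangle; the cube at (12.5, 7.5) is absent (z outside [14, 19.5]); the cylinder at (14.5, -0.5) does not reach this height (z outside [11, 21]); Combining (union): the 2 present regions are separate (no shared area or edge), so areas and boundary lengths simply add and each stays a separate island — 2 connected regions; (whole slice rotated 20° about Z — lengths, areas and connectivity unchanged). Overall, the cross-section has 2 separate islands. Undo the 20° rotation: the query point maps to (18.284, 3.455) in the un-rotated model frame. The nearest boundary edge runs (24.00, 0.00)→(0.00, 0.00); distance from the point to it = 3.45 mm. (Shell/infill is judged within the island containing the point — the largest one.) The point is inside the cross-section and 3.45 mm from the nearest boundary — more than the 0.75 mm shell width (3 × 0.25), so it's in the infill interior.

infill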